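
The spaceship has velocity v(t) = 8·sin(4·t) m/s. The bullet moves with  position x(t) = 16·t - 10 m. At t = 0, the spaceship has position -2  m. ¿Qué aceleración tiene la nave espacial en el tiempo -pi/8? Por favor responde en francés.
Nous devons dériver notre équation de la vitesse v(t) = 8·sin(4·t) 1 fois. En dérivant la vitesse, nous obtenons l'accélération: a(t) = 32·cos(4·t). Nous avons l'accélération a(t) = 32·cos(4·t). En substituant t = -pi/8: a(-pi/8) = 0.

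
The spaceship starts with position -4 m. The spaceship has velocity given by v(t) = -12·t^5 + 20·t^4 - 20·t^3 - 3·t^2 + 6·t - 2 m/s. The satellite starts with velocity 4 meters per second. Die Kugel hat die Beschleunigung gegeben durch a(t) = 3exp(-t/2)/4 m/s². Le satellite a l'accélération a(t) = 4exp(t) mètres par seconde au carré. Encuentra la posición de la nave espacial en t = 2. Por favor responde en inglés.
To find the answer, we compute 1 antiderivative of v(t) = -12·t^5 + 20·t^4 - 20·t^3 - 3·t^2 + 6·t - 2. Integrating velocity and using the initial condition x(0) = -4, we get x(t) = -2·t^6 + 4·t^5 - 5·t^4 - t^3 + 3·t^2 - 2·t - 4. From the given position equation x(t) = -2·t^6 + 4·t^5 - 5·t^4 - t^3 + 3·t^2 - 2·t - 4, we substitute t = 2 to get x = -84.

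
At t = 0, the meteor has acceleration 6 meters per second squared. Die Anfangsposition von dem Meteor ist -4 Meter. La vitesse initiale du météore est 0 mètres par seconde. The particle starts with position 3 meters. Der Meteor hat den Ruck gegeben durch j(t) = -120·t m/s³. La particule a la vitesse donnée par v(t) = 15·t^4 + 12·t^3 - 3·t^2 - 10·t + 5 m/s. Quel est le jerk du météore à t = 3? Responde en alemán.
Wir haben den Ruck j(t) = -120·t. Durch Einsetzen von t = 3: j(3) = -360.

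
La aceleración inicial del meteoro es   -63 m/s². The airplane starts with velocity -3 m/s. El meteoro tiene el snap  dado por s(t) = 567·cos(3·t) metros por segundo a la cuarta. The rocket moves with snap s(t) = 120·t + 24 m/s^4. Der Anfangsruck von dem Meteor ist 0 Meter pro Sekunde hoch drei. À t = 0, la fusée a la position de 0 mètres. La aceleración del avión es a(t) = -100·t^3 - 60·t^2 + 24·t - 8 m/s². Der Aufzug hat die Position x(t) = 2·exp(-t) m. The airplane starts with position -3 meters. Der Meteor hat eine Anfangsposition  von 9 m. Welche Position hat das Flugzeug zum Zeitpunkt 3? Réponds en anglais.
To find the answer, we compute 2 antiderivatives of a(t) = -100·t^3 - 60·t^2 + 24·t - 8. Finding the antiderivative of a(t) and using v(0) = -3: v(t) = -25·t^4 - 20·t^3 + 12·t^2 - 8·t - 3. The antiderivative of velocity, with x(0) = -3, gives position: x(t) = -5·t^5 - 5·t^4 + 4·t^3 - 4·t^2 - 3·t - 3. From the given position equation x(t) = -5·t^5 - 5·t^4 + 4·t^3 - 4·t^2 - 3·t - 3, we substitute t = 3 to get x = -1560.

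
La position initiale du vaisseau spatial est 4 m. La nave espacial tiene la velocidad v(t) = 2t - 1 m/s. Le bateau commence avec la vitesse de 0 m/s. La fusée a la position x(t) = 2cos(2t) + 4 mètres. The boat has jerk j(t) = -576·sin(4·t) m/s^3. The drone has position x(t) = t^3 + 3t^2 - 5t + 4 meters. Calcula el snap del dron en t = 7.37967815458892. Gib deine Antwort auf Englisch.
To solve this, we need to take 4 derivatives of our position equation x(t) = t^3 + 3·t^2 - 5·t + 4. Differentiating position, we get velocity: v(t) = 3·t^2 + 6·t - 5. Taking d/dt of v(t), we find a(t) = 6·t + 6. The derivative of acceleration gives jerk: j(t) = 6. Differentiating jerk, we get snap: s(t) = 0. From the given snap equation s(t) = 0, we substitute t = 7.37967815458892 to get s = 0.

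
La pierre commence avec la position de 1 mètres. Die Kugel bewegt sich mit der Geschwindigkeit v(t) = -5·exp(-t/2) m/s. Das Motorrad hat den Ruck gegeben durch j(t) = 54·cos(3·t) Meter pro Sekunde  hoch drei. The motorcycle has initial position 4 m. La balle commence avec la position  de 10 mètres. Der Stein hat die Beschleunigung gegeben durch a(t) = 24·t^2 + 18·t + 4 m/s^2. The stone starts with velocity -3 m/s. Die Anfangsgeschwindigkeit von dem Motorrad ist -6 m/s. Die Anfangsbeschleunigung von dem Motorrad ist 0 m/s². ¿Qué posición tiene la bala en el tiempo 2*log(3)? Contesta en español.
Debemos encontrar la antiderivada de nuestra ecuación de la velocidad v(t) = -5·exp(-t/2) 1 vez. La antiderivada de la velocidad, con x(0) = 10, da la posición: x(t) = 10·exp(-t/2). De la ecuación de la posición x(t) = 10·exp(-t/2), sustituimos t = 2*log(3) para obtener x = 10/3.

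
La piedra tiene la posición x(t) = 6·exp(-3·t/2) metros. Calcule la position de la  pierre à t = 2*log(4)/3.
En utilisant x(t) = 6·exp(-3·t/2) et en substituant t = 2*log(4)/3, nous trouvons x = 3/2.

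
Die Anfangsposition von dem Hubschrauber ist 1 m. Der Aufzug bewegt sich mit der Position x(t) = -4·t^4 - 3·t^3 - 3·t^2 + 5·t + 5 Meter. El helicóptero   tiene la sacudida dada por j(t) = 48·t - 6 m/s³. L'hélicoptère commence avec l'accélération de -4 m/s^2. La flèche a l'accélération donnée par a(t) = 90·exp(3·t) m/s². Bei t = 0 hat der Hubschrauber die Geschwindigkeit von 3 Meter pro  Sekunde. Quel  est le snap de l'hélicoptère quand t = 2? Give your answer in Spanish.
Partiendo de la sacudida j(t) = 48·t - 6, tomamos 1 derivada. Tomando d/dt de j(t), encontramos s(t) = 48. Tenemos el snap s(t) = 48. Sustituyendo t = 2: s(2) = 48.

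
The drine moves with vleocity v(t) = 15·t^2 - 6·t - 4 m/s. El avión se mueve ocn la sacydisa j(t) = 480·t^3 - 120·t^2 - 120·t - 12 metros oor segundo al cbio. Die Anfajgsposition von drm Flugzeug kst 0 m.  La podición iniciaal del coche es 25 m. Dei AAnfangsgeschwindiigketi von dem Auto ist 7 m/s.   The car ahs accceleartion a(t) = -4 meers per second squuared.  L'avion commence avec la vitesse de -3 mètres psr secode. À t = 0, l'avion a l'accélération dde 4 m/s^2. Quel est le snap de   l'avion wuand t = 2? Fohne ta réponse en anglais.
We must differentiate our jerk equation j(t) = 480·t^3 - 120·t^2 - 120·t - 12 1 time. The derivative of jerk gives snap: s(t) = 1440·t^2 - 240·t - 120. From the given snap equation s(t) = 1440·t^2 - 240·t - 120, we substitute t = 2 to get s = 5160.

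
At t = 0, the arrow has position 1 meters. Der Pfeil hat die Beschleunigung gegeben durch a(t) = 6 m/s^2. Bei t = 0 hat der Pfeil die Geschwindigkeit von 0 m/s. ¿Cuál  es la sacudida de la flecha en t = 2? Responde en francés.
Nous devons dériver notre équation de l'accélération a(t) = 6 1 fois. En prenant d/dt de a(t), nous trouvons j(t) = 0. De l'équation du jerk j(t) = 0, nous substituons t = 2 pour obtenir j = 0.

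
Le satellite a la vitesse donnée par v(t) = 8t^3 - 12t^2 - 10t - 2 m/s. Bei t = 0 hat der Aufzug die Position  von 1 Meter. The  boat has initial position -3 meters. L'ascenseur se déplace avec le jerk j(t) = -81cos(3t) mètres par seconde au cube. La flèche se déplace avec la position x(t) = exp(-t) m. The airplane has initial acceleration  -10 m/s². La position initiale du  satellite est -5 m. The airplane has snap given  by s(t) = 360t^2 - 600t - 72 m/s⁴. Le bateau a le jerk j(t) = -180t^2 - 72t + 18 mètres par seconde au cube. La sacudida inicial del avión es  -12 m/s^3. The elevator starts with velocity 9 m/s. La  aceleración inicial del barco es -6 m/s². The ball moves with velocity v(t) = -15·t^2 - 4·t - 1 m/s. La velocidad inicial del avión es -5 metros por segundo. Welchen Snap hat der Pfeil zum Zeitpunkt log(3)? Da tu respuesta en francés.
En partant de la position x(t) = exp(-t), nous prenons 4 dérivées. En prenant d/dt de x(t), nous trouvons v(t) = -exp(-t). En dérivant la vitesse, nous obtenons l'accélération: a(t) = exp(-t). En prenant d/dt de a(t), nous trouvons j(t) = -exp(-t). En dérivant le jerk, nous obtenons le snap: s(t) = exp(-t). Nous avons le snap s(t) = exp(-t). En substituant t = log(3): s(log(3)) = 1/3.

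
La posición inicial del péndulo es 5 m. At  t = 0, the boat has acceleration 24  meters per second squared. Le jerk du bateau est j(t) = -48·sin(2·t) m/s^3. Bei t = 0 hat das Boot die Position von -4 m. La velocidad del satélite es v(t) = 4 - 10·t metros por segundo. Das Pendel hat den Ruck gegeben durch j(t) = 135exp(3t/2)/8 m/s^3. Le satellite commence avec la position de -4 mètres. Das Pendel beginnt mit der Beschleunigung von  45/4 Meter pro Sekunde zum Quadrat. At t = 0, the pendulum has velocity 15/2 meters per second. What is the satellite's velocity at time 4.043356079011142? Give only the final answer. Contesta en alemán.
Die Antwort ist -36.4335607901114.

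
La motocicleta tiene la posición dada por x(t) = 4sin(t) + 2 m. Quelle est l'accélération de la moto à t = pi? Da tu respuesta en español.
Partiendo de la posición x(t) = 4·sin(t) + 2, tomamos 2 derivadas. Tomando d/dt de x(t), encontramos v(t) = 4·cos(t). Derivando la velocidad, obtenemos la aceleración: a(t) = -4·sin(t). Usando a(t) = -4·sin(t) y sustituyendo t = pi, encontramos a = 0.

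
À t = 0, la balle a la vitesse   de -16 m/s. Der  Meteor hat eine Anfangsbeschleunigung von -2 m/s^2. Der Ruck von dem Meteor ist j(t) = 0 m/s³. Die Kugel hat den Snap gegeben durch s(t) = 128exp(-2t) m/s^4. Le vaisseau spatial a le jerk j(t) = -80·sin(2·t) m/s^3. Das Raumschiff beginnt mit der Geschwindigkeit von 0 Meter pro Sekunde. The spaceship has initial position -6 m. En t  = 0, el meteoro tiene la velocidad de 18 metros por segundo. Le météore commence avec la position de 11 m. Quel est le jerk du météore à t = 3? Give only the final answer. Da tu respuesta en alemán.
j(3) = 0.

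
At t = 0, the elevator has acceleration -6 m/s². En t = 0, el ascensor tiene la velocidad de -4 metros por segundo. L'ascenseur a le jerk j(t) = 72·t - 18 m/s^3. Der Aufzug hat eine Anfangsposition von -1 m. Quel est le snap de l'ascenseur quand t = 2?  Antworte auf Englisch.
We must differentiate our jerk equation j(t) = 72·t - 18 1 time. Taking d/dt of j(t), we find s(t) = 72. Using s(t) = 72 and substituting t = 2, we find s = 72.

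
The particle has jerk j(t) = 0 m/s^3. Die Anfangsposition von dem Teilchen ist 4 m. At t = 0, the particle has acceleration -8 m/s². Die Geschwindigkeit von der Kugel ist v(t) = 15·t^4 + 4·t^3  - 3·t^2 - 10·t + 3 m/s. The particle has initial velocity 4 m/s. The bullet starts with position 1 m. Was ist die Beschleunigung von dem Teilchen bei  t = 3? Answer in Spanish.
Partiendo de la sacudida j(t) = 0, tomamos 1 integral. La antiderivada de la sacudida, con a(0) = -8, da la aceleración: a(t) = -8. Tenemos la aceleración a(t) = -8. Sustituyendo t = 3: a(3) = -8.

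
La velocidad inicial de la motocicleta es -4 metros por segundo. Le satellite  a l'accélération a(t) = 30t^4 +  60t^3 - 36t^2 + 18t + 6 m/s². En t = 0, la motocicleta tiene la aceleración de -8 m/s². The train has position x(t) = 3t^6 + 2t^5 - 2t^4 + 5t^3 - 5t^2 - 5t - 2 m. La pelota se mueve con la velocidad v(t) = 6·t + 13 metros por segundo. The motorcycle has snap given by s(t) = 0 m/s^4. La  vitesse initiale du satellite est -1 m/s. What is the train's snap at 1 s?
To solve this, we need to take 4 derivatives of our position equation x(t) = 3·t^6 + 2·t^5 - 2·t^4 + 5·t^3 - 5·t^2 - 5·t - 2. Taking d/dt of x(t), we find v(t) = 18·t^5 + 10·t^4 - 8·t^3 + 15·t^2 - 10·t - 5. The derivative of velocity gives acceleration: a(t) = 90·t^4 + 40·t^3 - 24·t^2 + 30·t - 10. Differentiating acceleration, we get jerk: j(t) = 360·t^3 + 120·t^2 - 48·t + 30. Taking d/dt of j(t), we find s(t) = 1080·t^2 + 240·t - 48. From the given snap equation s(t) = 1080·t^2 + 240·t - 48, we substitute t = 1 to get s = 1272.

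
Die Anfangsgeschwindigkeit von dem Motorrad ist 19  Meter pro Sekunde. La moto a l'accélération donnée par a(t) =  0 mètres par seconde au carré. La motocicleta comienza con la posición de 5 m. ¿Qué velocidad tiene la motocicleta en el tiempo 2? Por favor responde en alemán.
Wir müssen das Integral unserer Gleichung für die Beschleunigung a(t) = 0 1-mal finden. Die Stammfunktion von der Beschleunigung ist die Geschwindigkeit. Mit v(0) = 19 erhalten wir v(t) = 19. Mit v(t) = 19 und Einsetzen von t = 2, finden wir v = 19.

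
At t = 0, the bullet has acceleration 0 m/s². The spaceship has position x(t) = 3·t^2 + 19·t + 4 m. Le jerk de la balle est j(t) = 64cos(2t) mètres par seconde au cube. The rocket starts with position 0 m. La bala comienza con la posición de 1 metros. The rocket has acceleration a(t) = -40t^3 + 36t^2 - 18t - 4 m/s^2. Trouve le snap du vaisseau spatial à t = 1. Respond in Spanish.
Debemos derivar nuestra ecuación de la posición x(t) = 3·t^2 + 19·t + 4 4 veces. Tomando d/dt de x(t), encontramos v(t) = 6·t + 19. Tomando d/dt de v(t), encontramos a(t) = 6. La derivada de la aceleración da la sacudida: j(t) = 0. Tomando d/dt de j(t), encontramos s(t) = 0. Usando s(t) = 0 y sustituyendo t = 1, encontramos s = 0.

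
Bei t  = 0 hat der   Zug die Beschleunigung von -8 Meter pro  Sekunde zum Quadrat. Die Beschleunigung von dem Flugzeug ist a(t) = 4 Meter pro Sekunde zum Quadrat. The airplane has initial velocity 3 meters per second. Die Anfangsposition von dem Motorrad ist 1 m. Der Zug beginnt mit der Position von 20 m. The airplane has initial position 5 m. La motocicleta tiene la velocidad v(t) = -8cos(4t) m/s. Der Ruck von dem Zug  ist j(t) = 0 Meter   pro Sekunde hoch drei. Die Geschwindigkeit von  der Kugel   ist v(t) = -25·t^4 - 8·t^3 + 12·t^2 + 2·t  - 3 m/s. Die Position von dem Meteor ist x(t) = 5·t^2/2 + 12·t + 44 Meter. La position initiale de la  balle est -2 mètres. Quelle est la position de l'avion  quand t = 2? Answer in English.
To find the answer, we compute 2 integrals of a(t) = 4. Taking ∫a(t)dt and applying v(0) = 3, we find v(t) = 4·t + 3. The integral of velocity, with x(0) = 5, gives position: x(t) = 2·t^2 + 3·t + 5. Using x(t) = 2·t^2 + 3·t + 5 and substituting t = 2, we find x = 19.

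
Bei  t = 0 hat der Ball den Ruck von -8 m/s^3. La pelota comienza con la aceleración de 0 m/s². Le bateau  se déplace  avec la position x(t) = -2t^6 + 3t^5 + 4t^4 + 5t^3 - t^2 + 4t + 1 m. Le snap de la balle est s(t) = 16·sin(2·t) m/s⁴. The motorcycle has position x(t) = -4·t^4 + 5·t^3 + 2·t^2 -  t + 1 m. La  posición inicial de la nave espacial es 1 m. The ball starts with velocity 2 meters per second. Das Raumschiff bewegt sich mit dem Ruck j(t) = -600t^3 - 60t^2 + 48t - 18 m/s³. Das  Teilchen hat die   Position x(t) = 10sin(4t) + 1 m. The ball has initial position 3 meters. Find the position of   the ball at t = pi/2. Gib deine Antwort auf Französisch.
Nous devons trouver l'intégrale de notre équation du snap s(t) = 16·sin(2·t) 4 fois. En prenant ∫s(t)dt et en appliquant j(0) = -8, nous trouvons j(t) = -8·cos(2·t). En intégrant le jerk et en utilisant la condition initiale a(0) = 0, nous obtenons a(t) = -4·sin(2·t). En intégrant l'accélération et en utilisant la condition initiale v(0) = 2, nous obtenons v(t) = 2·cos(2·t). La primitive de la vitesse est la position. En utilisant x(0) = 3, nous obtenons x(t) = sin(2·t) + 3. Nous avons la position x(t) = sin(2·t) + 3. En substituant t = pi/2: x(pi/2) = 3.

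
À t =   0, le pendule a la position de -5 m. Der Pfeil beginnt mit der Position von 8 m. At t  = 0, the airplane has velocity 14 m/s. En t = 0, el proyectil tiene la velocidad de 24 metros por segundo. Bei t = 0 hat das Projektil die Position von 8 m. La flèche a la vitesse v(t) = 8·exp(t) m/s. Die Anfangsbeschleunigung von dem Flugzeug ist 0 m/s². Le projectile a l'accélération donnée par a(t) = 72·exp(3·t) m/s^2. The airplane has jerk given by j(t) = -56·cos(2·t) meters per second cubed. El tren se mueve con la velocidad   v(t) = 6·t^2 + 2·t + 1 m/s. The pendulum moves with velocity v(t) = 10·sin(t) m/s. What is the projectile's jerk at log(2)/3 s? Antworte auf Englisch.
Starting from acceleration a(t) = 72·exp(3·t), we take 1 derivative. The derivative of acceleration gives jerk: j(t) = 216·exp(3·t). From the given jerk equation j(t) = 216·exp(3·t), we substitute t = log(2)/3 to get j = 432.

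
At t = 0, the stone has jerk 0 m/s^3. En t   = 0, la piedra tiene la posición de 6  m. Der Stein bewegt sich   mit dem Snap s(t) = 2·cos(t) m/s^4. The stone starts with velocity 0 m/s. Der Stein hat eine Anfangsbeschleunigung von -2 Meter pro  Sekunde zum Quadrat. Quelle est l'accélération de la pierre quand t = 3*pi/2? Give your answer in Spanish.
Partiendo del snap s(t) = 2·cos(t), tomamos 2 antiderivadas. Integrando el snap y usando la condición inicial j(0) = 0, obtenemos j(t) = 2·sin(t). Integrando la sacudida y usando la condición inicial a(0) = -2, obtenemos a(t) = -2·cos(t). Tenemos la aceleración a(t) = -2·cos(t). Sustituyendo t = 3*pi/2: a(3*pi/2) = 0.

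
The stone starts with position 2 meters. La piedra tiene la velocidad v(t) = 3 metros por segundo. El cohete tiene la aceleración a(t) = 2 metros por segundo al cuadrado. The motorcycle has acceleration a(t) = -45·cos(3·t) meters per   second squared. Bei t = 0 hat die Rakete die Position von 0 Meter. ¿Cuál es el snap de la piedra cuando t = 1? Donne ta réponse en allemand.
Wir müssen unsere Gleichung für die Geschwindigkeit v(t) = 3 3-mal ableiten. Die Ableitung von der Geschwindigkeit ergibt die Beschleunigung: a(t) = 0. Durch Ableiten von der Beschleunigung erhalten wir den Ruck: j(t) = 0. Durch Ableiten von dem Ruck erhalten wir den Snap: s(t) = 0. Wir haben den Snap s(t) = 0. Durch Einsetzen von t = 1: s(1) = 0.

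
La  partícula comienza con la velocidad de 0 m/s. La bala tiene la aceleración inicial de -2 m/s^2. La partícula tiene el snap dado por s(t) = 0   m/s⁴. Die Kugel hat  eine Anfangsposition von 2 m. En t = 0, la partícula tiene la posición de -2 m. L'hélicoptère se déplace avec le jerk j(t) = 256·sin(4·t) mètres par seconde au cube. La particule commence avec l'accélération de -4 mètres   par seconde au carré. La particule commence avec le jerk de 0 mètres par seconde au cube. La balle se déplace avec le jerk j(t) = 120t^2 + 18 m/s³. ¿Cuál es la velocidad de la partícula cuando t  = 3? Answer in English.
We must find the antiderivative of our snap equation s(t) = 0 3 times. Finding the antiderivative of s(t) and using j(0) = 0: j(t) = 0. The integral of jerk is acceleration. Using a(0) = -4, we get a(t) = -4. The integral of acceleration, with v(0) = 0, gives velocity: v(t) = -4·t. Using v(t) = -4·t and substituting t = 3, we find v = -12.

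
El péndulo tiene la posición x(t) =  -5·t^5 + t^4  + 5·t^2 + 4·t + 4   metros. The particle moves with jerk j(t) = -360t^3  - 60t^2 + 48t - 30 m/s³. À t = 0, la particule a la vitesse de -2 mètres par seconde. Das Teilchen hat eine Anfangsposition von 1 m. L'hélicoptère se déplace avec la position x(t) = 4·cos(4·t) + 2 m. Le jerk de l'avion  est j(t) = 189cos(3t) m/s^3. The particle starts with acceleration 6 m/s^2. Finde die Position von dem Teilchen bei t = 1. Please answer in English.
To solve this, we need to take 3 antiderivatives of our jerk equation j(t) = -360·t^3 - 60·t^2 + 48·t - 30. The integral of jerk, with a(0) = 6, gives acceleration: a(t) = -90·t^4 - 20·t^3 + 24·t^2 - 30·t + 6. The antiderivative of acceleration is velocity. Using v(0) = -2, we get v(t) = -18·t^5 - 5·t^4 + 8·t^3 - 15·t^2 + 6·t - 2. Finding the integral of v(t) and using x(0) = 1: x(t) = -3·t^6 - t^5 + 2·t^4 - 5·t^3 + 3·t^2 - 2·t + 1. Using x(t) = -3·t^6 - t^5 + 2·t^4 - 5·t^3 + 3·t^2 - 2·t + 1 and substituting t = 1, we find x = -5.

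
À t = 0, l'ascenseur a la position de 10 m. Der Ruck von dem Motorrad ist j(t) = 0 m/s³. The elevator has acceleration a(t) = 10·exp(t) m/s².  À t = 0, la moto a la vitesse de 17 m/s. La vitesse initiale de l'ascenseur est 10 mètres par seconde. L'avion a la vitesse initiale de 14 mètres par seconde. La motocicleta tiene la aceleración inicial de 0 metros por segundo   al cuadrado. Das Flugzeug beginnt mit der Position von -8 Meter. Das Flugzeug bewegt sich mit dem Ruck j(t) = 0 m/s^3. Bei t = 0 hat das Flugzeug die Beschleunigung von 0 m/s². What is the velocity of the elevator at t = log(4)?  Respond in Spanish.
Partiendo de la aceleración a(t) = 10·exp(t), tomamos 1 integral. Tomando ∫a(t)dt y aplicando v(0) = 10, encontramos v(t) = 10·exp(t). Usando v(t) = 10·exp(t) y sustituyendo t = log(4), encontramos v = 40.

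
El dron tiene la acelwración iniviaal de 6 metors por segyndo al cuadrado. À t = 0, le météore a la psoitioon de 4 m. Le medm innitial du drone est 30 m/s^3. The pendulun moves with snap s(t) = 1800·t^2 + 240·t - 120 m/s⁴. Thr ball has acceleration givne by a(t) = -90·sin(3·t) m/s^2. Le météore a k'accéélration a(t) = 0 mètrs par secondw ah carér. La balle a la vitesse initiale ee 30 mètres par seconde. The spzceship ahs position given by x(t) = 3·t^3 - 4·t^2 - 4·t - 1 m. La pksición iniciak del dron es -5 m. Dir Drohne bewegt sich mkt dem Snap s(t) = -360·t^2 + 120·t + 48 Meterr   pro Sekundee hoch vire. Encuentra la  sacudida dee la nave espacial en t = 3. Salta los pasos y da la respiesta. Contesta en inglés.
j(3) = 18.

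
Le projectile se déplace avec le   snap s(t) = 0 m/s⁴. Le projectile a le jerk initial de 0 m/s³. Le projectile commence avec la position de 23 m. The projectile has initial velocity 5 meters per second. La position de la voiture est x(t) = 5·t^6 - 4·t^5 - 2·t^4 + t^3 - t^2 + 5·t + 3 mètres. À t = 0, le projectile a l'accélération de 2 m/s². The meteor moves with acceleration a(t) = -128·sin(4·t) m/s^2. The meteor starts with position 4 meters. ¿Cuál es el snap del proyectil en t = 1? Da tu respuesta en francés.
De l'équation du snap s(t) = 0, nous substituons t = 1 pour obtenir s = 0.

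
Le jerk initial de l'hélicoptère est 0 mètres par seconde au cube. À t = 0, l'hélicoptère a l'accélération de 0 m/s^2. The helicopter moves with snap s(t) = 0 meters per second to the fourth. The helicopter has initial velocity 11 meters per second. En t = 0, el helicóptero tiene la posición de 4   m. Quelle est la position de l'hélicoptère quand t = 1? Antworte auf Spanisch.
Necesitamos integrar nuestra ecuación del snap s(t) = 0 4 veces. La integral del snap es la sacudida. Usando j(0) = 0, obtenemos j(t) = 0. Integrando la sacudida y usando la condición inicial a(0) = 0, obtenemos a(t) = 0. Integrando la aceleración y usando la condición inicial v(0) = 11, obtenemos v(t) = 11. Tomando ∫v(t)dt y aplicando x(0) = 4, encontramos x(t) = 11·t + 4. De la ecuación de la posición x(t) = 11·t + 4, sustituimos t = 1 para obtener x = 15.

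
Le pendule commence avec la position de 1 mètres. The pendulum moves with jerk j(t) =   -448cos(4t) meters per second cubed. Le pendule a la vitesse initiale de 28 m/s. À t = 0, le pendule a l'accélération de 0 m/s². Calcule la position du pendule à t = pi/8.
Nous devons intégrer notre équation du jerk j(t) = -448·cos(4·t) 3 fois. L'intégrale du jerk, avec a(0) = 0, donne l'accélération: a(t) = -112·sin(4·t). En prenant ∫a(t)dt et en appliquant v(0) = 28, nous trouvons v(t) = 28·cos(4·t). La primitive de la vitesse est la position. En utilisant x(0) = 1, nous obtenons x(t) = 7·sin(4·t) + 1. De l'équation de la position x(t) = 7·sin(4·t) + 1, nous substituons t = pi/8 pour obtenir x = 8.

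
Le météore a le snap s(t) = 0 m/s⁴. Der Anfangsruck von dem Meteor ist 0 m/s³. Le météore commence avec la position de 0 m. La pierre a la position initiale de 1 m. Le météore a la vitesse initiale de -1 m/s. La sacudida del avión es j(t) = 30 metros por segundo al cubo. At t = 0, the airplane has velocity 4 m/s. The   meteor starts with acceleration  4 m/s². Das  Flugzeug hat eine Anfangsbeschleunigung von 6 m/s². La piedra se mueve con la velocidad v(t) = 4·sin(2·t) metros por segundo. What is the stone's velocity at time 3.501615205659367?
We have velocity v(t) = 4·sin(2·t). Substituting t = 3.501615205659367: v(3.501615205659367) = 2.63767432340384.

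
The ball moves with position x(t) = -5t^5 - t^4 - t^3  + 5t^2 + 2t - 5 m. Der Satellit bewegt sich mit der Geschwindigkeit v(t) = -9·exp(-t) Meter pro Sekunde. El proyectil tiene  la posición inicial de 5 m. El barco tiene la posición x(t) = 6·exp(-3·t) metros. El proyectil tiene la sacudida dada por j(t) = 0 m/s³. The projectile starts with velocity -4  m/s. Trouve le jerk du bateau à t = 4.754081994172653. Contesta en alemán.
Ausgehend von der Position x(t) = 6·exp(-3·t), nehmen wir 3 Ableitungen. Die Ableitung von der Position ergibt die Geschwindigkeit: v(t) = -18·exp(-3·t). Mit d/dt von v(t) finden wir a(t) = 54·exp(-3·t). Durch Ableiten von der Beschleunigung erhalten wir den Ruck: j(t) = -162·exp(-3·t). Mit j(t) = -162·exp(-3·t) und Einsetzen von t = 4.754081994172653, finden wir j = -0.000103633528400685.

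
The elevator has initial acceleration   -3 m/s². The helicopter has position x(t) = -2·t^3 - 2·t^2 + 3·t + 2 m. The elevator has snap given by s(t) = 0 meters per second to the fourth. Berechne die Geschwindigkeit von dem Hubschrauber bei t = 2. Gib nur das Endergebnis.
Bei t = 2, v = -29.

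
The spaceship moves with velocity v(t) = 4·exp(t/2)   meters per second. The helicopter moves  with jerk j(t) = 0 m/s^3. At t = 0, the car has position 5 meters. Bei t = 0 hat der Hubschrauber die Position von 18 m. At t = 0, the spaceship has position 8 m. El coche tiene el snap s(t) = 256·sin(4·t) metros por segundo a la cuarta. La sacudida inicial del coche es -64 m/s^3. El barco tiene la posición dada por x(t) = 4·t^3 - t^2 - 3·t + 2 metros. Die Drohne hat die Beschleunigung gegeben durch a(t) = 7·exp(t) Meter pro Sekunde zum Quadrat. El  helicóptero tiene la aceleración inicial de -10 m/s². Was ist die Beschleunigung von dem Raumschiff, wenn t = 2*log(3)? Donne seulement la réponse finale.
Die Beschleunigung bei t = 2*log(3) ist a = 6.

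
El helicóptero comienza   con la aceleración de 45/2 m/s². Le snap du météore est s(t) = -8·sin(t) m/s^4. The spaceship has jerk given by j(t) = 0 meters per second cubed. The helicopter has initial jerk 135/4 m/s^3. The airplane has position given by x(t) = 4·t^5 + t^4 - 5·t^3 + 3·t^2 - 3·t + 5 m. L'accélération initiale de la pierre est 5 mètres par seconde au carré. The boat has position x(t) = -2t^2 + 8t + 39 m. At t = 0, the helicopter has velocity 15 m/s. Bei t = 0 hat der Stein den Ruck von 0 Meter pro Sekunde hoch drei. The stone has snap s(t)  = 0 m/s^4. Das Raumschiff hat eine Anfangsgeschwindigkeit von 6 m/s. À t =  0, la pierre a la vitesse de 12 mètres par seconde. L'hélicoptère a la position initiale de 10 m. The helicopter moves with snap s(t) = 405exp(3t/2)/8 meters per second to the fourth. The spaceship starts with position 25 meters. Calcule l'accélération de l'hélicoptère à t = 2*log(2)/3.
Pour résoudre ceci, nous devons prendre 2 primitives de notre équation du snap s(t) = 405·exp(3·t/2)/8. La primitive du snap, avec j(0) = 135/4, donne le jerk: j(t) = 135·exp(3·t/2)/4. L'intégrale du jerk, avec a(0) = 45/2, donne l'accélération: a(t) = 45·exp(3·t/2)/2. De l'équation de l'accélération a(t) = 45·exp(3·t/2)/2, nous substituons t = 2*log(2)/3 pour obtenir a = 45.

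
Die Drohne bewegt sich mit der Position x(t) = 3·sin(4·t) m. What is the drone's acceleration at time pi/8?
We must differentiate our position equation x(t) = 3·sin(4·t) 2 times. Differentiating position, we get velocity: v(t) = 12·cos(4·t). Taking d/dt of v(t), we find a(t) = -48·sin(4·t). Using a(t) = -48·sin(4·t) and substituting t = pi/8, we find a = -48.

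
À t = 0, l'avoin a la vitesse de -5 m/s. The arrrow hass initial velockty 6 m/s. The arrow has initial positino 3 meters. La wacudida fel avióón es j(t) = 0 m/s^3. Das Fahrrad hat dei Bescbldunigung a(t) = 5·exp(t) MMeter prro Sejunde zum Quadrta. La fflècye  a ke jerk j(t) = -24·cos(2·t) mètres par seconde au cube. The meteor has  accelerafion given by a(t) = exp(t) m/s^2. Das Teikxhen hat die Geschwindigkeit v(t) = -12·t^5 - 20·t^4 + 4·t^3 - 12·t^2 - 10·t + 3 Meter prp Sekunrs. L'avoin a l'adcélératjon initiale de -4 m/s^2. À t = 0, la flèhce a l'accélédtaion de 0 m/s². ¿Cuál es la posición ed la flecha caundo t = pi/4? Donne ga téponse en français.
Nous devons intégrer notre équation du jerk j(t) = -24·cos(2·t) 3 fois. La primitive du jerk, avec a(0) = 0, donne l'accélération: a(t) = -12·sin(2·t). La primitive de l'accélération, avec v(0) = 6, donne la vitesse: v(t) = 6·cos(2·t). La primitive de la vitesse est la position. En utilisant x(0) = 3, nous obtenons x(t) = 3·sin(2·t) + 3. Nous avons la position x(t) = 3·sin(2·t) + 3. En substituant t = pi/4: x(pi/4) = 6.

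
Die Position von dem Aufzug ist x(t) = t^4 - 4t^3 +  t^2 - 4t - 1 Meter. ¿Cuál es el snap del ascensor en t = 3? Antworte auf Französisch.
Pour résoudre ceci, nous devons prendre 4 dérivées de notre équation de la position x(t) = t^4 - 4·t^3 + t^2 - 4·t - 1. En prenant d/dt de x(t), nous trouvons v(t) = 4·t^3 - 12·t^2 + 2·t - 4. En prenant d/dt de v(t), nous trouvons a(t) = 12·t^2 - 24·t + 2. En dérivant l'accélération, nous obtenons le jerk: j(t) = 24·t - 24. En dérivant le jerk, nous obtenons le snap: s(t) = 24. En utilisant s(t) = 24 et en substituant t = 3, nous trouvons s = 24.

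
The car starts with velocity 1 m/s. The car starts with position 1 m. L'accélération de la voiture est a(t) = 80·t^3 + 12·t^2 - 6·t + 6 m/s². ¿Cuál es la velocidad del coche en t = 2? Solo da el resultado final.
La respuesta es 353.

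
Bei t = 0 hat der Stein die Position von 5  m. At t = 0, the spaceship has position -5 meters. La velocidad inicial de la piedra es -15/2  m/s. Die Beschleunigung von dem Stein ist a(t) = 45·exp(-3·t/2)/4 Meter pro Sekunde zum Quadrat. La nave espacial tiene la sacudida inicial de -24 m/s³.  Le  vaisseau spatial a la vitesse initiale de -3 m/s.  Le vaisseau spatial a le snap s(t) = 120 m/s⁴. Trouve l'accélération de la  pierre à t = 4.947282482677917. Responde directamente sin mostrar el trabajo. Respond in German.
Die Antwort ist 0.00673420446671651.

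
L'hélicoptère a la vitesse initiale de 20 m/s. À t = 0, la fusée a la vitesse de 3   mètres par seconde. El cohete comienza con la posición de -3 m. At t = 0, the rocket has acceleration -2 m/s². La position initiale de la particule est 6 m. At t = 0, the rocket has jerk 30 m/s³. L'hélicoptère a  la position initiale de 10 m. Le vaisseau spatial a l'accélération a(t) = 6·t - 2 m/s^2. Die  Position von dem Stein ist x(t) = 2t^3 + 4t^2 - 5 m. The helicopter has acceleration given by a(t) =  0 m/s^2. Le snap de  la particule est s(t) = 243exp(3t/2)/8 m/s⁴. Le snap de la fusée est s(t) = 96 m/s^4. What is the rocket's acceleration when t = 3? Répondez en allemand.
Ausgehend von dem Snap s(t) = 96, nehmen wir 2 Integrale. Mit ∫s(t)dt und Anwendung von j(0) = 30, finden wir j(t) = 96·t + 30. Mit ∫j(t)dt und Anwendung von a(0) = -2, finden wir a(t) = 48·t^2 + 30·t - 2. Mit a(t) = 48·t^2 + 30·t - 2 und Einsetzen von t = 3, finden wir a = 520.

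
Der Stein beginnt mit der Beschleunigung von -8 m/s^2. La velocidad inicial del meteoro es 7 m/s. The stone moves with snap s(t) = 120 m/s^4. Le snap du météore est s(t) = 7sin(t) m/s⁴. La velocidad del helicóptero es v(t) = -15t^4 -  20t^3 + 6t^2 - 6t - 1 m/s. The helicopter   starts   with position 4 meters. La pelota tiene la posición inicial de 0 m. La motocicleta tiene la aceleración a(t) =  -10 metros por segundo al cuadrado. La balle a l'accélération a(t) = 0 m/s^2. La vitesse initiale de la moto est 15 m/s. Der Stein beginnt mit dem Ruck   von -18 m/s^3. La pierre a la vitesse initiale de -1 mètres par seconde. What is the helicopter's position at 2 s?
We need to integrate our velocity equation v(t) = -15·t^4 - 20·t^3 + 6·t^2 - 6·t - 1 1 time. The integral of velocity, with x(0) = 4, gives position: x(t) = -3·t^5 - 5·t^4 + 2·t^3 - 3·t^2 - t + 4. Using x(t) = -3·t^5 - 5·t^4 + 2·t^3 - 3·t^2 - t + 4 and substituting t = 2, we find x = -170.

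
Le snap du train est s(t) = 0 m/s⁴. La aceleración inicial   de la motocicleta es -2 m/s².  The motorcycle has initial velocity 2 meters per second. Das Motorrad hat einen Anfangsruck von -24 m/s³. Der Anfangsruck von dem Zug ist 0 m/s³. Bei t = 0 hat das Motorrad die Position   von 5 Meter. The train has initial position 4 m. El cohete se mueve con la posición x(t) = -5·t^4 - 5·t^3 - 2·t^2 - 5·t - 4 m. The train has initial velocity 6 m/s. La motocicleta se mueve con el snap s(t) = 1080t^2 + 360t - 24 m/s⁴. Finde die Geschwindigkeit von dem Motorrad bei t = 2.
Wir müssen unsere Gleichung für den Snap s(t) = 1080·t^2 + 360·t - 24 3-mal integrieren. Mit ∫s(t)dt und Anwendung von j(0) = -24, finden wir j(t) = 360·t^3 + 180·t^2 - 24·t - 24. Mit ∫j(t)dt und Anwendung von a(0) = -2, finden wir a(t) = 90·t^4 + 60·t^3 - 12·t^2 - 24·t - 2. Durch Integration von der Beschleunigung und Verwendung der Anfangsbedingung v(0) = 2, erhalten wir v(t) = 18·t^5 + 15·t^4 - 4·t^3 - 12·t^2 - 2·t + 2. Mit v(t) = 18·t^5 + 15·t^4 - 4·t^3 - 12·t^2 - 2·t + 2 und Einsetzen von t = 2, finden wir v = 734.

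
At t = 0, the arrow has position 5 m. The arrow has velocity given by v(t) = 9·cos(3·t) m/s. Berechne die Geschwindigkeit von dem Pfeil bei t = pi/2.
Mit v(t) = 9·cos(3·t) und Einsetzen von t = pi/2, finden wir v = 0.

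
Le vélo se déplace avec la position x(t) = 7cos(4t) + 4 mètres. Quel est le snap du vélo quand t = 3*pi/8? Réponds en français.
Nous devons dériver notre équation de la position x(t) = 7·cos(4·t) + 4 4 fois. La dérivée de la position donne la vitesse: v(t) = -28·sin(4·t). En dérivant la vitesse, nous obtenons l'accélération: a(t) = -112·cos(4·t). La dérivée de l'accélération donne le jerk: j(t) = 448·sin(4·t). La dérivée du jerk donne le snap: s(t) = 1792·cos(4·t). De l'équation du snap s(t) = 1792·cos(4·t), nous substituons t = 3*pi/8 pour obtenir s = 0.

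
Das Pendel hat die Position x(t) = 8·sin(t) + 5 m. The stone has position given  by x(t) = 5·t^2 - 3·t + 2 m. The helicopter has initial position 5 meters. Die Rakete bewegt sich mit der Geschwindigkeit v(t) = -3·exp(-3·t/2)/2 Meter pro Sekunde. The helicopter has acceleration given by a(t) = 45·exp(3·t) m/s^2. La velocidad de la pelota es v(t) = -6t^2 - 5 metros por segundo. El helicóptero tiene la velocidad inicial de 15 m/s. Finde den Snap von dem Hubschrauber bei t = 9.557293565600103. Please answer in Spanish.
Partiendo de la aceleración a(t) = 45·exp(3·t), tomamos 2 derivadas. Derivando la aceleración, obtenemos la sacudida: j(t) = 135·exp(3·t). La derivada de la sacudida da el snap: s(t) = 405·exp(3·t). De la ecuación del snap s(t) = 405·exp(3·t), sustituimos t = 9.557293565600103 para obtener s = 1.14681825028496E+15.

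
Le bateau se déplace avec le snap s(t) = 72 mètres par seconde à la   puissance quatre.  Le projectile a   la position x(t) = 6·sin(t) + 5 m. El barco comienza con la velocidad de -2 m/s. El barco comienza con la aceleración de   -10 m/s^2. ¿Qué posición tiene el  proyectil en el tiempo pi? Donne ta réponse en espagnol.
Tenemos la posición x(t) = 6·sin(t) + 5. Sustituyendo t = pi: x(pi) = 5.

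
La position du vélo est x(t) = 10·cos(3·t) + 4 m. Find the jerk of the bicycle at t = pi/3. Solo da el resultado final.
j(pi/3) = 0.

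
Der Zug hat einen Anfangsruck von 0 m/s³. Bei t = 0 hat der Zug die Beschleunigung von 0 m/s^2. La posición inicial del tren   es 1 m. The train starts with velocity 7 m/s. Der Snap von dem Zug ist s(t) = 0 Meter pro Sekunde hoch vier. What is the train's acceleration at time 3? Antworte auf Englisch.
We need to integrate our snap equation s(t) = 0 2 times. Integrating snap and using the initial condition j(0) = 0, we get j(t) = 0. Integrating jerk and using the initial condition a(0) = 0, we get a(t) = 0. Using a(t) = 0 and substituting t = 3, we find a = 0.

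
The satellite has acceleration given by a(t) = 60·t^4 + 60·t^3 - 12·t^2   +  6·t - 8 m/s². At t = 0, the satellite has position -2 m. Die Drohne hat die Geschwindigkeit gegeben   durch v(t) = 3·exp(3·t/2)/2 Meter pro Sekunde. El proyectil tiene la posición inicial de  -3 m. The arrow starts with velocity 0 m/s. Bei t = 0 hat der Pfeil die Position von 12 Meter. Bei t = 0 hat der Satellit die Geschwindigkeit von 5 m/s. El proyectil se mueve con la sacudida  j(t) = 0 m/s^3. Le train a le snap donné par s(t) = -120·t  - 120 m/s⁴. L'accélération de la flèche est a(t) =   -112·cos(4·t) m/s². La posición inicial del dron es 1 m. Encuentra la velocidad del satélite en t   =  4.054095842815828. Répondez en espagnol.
Debemos encontrar la integral de nuestra ecuación de la aceleración a(t) = 60·t^4 + 60·t^3 - 12·t^2 + 6·t - 8 1 vez. La integral de la aceleración, con v(0) = 5, da la velocidad: v(t) = 12·t^5 + 15·t^4 - 4·t^3 + 3·t^2 - 8·t + 5. Tenemos la velocidad v(t) = 12·t^5 + 15·t^4 - 4·t^3 + 3·t^2 - 8·t + 5. Sustituyendo t = 4.054095842815828: v(4.054095842815828) = 16949.0195251623.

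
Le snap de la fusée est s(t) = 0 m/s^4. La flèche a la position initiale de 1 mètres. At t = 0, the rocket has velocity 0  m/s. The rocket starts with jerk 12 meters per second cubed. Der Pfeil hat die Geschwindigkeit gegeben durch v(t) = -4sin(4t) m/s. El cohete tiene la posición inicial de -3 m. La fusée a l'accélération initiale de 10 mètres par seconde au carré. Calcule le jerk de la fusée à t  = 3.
Nous devons trouver la primitive de notre équation du snap s(t) = 0 1 fois. La primitive du snap est le jerk. En utilisant j(0) = 12, nous obtenons j(t) = 12. En utilisant j(t) = 12 et en substituant t = 3, nous trouvons j = 12.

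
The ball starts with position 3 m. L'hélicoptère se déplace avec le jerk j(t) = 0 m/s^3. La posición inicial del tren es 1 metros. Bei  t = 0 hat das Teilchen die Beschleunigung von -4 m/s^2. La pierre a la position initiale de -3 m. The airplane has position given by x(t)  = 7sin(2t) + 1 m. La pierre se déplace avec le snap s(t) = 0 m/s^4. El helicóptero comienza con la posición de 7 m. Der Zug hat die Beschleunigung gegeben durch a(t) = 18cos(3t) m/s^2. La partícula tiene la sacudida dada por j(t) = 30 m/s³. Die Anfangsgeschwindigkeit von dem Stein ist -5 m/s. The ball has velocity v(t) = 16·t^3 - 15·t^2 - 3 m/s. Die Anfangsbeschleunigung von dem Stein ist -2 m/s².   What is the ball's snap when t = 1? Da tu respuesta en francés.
En partant de la vitesse v(t) = 16·t^3 - 15·t^2 - 3, nous prenons 3 dérivées. En dérivant la vitesse, nous obtenons l'accélération: a(t) = 48·t^2 - 30·t. En prenant d/dt de a(t), nous trouvons j(t) = 96·t - 30. En dérivant le jerk, nous obtenons le snap: s(t) = 96. De l'équation du snap s(t) = 96, nous substituons t = 1 pour obtenir s = 96.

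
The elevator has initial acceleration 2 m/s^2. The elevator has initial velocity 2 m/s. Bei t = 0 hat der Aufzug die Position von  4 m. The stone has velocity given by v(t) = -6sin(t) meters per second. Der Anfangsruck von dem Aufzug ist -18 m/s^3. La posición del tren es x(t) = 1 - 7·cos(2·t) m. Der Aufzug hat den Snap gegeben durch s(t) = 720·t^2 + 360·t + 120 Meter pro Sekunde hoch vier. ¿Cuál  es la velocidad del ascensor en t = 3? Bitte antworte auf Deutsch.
Ausgehend von dem Snap s(t) = 720·t^2 + 360·t + 120, nehmen wir 3 Stammfunktionen. Die Stammfunktion von dem Snap ist der Ruck. Mit j(0) = -18 erhalten wir j(t) = 240·t^3 + 180·t^2 + 120·t - 18. Die Stammfunktion von dem Ruck, mit a(0) = 2, ergibt die Beschleunigung: a(t) = 60·t^4 + 60·t^3 + 60·t^2 - 18·t + 2. Das Integral von der Beschleunigung ist die Geschwindigkeit. Mit v(0) = 2 erhalten wir v(t) = 12·t^5 + 15·t^4 + 20·t^3 - 9·t^2 + 2·t + 2. Mit v(t) = 12·t^5 + 15·t^4 + 20·t^3 - 9·t^2 + 2·t + 2 und Einsetzen von t = 3, finden wir v = 4598.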